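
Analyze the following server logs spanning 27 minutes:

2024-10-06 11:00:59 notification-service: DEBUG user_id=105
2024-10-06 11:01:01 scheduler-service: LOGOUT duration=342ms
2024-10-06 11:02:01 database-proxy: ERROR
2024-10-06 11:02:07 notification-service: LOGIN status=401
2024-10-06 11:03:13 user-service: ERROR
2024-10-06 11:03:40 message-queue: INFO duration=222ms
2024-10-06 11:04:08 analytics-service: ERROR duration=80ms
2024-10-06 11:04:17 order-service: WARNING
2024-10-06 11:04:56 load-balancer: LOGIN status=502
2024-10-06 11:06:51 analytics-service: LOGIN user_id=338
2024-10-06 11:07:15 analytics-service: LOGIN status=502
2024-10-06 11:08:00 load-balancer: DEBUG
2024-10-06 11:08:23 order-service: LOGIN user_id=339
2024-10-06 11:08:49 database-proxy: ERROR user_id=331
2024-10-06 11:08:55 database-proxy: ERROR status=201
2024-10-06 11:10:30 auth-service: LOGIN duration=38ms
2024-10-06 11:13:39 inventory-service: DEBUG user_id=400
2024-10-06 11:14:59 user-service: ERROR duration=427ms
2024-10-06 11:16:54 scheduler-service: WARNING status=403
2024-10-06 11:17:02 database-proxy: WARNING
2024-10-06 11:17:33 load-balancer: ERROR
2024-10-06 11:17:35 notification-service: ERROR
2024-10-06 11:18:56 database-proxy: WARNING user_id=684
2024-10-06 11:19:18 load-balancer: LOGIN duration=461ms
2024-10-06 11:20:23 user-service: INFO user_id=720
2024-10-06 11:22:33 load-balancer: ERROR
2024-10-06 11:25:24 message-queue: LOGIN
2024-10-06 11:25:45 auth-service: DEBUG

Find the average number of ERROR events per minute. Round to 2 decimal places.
0.33

To calculate the rate:

1. Count total ERROR events: 9
2. Total time period: 27 minutes
3. Rate = 9 / 27 = 0.33 events per minute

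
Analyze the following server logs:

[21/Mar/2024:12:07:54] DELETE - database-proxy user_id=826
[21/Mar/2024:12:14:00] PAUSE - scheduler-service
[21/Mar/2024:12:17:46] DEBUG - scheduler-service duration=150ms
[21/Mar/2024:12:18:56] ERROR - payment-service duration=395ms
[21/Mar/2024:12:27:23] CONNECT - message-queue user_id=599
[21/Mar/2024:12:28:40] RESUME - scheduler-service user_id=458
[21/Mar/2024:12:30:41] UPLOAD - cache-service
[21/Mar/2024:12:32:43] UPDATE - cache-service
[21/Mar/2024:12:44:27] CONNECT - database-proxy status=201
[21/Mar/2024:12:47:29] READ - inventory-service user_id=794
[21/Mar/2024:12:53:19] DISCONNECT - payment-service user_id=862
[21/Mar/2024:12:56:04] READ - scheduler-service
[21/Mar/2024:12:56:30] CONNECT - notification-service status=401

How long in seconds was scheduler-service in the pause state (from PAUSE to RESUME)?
880

To calculate state duration:

1. Find PAUSE event for scheduler-service: 21/Mar/2024:12:14:00
2. Find RESUME event for scheduler-service: 21/Mar/2024:12:28:40
3. Calculate duration: 21/Mar/2024:12:28:40 - 21/Mar/2024:12:14:00 = 880 seconds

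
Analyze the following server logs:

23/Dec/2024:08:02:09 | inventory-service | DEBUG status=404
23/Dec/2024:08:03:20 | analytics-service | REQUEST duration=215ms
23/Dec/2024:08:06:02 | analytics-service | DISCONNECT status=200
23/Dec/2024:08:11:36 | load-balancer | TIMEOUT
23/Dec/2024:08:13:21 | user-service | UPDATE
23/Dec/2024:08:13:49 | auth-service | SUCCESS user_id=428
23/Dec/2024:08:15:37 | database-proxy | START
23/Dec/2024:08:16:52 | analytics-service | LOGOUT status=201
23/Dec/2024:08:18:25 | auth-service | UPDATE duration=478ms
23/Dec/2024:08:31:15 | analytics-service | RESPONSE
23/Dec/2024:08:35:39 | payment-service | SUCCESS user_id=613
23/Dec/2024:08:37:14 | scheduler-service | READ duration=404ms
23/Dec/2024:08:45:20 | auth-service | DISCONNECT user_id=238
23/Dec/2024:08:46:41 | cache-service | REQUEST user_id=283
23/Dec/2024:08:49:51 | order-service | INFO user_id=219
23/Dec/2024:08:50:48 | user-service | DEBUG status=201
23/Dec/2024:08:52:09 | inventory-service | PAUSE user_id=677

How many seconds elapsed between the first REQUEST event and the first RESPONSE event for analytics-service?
1675

To find the time between events:

1. Locate the first REQUEST event for analytics-service: 23/Dec/2024:08:03:20
2. Locate the first RESPONSE event for analytics-service: 23/Dec/2024:08:31:15
3. Calculate the difference: 23/Dec/2024:08:31:15 - 23/Dec/2024:08:03:20 = 1675 seconds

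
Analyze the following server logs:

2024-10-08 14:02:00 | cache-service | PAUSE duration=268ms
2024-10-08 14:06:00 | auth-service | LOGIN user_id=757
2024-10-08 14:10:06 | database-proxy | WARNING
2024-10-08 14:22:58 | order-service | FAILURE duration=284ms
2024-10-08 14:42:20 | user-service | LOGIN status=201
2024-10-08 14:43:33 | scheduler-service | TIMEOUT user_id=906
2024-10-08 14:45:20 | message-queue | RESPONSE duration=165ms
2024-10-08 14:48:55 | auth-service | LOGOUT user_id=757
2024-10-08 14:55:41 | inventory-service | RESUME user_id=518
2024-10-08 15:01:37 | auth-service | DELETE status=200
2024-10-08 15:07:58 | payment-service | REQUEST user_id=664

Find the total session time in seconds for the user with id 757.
2575

To calculate session duration:

1. Find LOGIN event for user_id=757: 2024-10-08 14:06:00
2. Find LOGOUT event for user_id=757: 2024-10-08 14:48:55
3. Session duration: 2024-10-08 14:48:55 - 2024-10-08 14:06:00 = 2575 seconds (42 minutes)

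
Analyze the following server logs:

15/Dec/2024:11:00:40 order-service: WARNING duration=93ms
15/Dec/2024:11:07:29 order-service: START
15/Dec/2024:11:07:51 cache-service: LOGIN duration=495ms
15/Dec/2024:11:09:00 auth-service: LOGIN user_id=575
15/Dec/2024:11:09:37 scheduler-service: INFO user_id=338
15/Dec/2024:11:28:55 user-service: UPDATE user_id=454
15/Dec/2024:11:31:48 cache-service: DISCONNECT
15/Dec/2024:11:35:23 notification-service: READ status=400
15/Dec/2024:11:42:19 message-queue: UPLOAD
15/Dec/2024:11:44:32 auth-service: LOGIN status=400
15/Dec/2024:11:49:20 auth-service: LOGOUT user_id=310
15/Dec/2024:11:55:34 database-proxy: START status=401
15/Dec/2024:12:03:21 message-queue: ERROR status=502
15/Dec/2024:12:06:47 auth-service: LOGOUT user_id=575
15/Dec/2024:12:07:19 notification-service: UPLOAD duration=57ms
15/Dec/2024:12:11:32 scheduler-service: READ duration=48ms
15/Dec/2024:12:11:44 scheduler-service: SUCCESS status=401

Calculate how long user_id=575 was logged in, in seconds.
3467

To calculate session duration:

1. Find LOGIN event for user_id=575: 15/Dec/2024:11:09:00
2. Find LOGOUT event for user_id=575: 15/Dec/2024:12:06:47
3. Session duration: 15/Dec/2024:12:06:47 - 15/Dec/2024:11:09:00 = 3467 seconds (57 minutes)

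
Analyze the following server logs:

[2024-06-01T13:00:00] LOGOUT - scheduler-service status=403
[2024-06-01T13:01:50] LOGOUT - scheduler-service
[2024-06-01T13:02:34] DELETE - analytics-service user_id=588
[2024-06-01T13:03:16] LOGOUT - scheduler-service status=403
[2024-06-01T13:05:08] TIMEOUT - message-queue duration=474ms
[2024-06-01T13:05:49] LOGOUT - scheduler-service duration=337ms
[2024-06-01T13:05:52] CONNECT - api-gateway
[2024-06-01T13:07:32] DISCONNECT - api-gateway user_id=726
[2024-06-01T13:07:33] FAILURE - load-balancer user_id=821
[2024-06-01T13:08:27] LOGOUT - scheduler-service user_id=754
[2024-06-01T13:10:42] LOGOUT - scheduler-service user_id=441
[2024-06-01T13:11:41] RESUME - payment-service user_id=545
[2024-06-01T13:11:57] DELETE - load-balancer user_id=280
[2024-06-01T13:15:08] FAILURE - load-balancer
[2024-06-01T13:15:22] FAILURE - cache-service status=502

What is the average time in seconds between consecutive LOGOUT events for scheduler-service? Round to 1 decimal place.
128.4

To calculate average interval:

1. Find all LOGOUT events for scheduler-service in order
2. Calculate time gaps between consecutive events
3. Compute mean of gaps: 642 / 5 = 128.4 seconds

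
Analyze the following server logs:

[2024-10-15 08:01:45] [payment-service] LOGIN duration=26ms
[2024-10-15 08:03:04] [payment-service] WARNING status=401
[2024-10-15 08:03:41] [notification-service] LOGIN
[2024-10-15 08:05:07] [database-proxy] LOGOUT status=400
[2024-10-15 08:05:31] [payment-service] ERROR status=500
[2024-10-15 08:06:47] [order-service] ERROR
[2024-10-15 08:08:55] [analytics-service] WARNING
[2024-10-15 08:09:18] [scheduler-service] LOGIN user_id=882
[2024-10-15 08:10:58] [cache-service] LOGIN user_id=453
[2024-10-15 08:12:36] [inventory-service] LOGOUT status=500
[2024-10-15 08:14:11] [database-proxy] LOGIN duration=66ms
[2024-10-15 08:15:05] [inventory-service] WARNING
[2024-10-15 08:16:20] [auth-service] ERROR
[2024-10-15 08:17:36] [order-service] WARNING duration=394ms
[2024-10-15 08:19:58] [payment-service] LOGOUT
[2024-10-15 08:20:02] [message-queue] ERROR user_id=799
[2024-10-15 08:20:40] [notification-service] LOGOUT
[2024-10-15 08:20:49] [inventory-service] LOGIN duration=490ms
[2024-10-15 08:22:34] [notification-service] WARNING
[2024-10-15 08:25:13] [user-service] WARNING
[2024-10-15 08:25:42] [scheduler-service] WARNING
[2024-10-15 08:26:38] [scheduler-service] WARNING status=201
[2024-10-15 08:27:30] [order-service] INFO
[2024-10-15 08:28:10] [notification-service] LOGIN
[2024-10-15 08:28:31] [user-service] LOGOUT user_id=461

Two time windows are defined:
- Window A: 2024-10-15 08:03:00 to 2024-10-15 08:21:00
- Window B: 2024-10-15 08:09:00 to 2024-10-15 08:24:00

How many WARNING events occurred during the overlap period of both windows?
2

To find overlap events:

1. Window A: 2024-10-15 08:03:00 to 2024-10-15 08:21:00
2. Window B: 2024-10-15 08:09:00 to 2024-10-15 08:24:00
3. Overlap period: 2024-10-15 08:09:00 to 2024-10-15 08:21:00
4. Count WARNING events in overlap: 2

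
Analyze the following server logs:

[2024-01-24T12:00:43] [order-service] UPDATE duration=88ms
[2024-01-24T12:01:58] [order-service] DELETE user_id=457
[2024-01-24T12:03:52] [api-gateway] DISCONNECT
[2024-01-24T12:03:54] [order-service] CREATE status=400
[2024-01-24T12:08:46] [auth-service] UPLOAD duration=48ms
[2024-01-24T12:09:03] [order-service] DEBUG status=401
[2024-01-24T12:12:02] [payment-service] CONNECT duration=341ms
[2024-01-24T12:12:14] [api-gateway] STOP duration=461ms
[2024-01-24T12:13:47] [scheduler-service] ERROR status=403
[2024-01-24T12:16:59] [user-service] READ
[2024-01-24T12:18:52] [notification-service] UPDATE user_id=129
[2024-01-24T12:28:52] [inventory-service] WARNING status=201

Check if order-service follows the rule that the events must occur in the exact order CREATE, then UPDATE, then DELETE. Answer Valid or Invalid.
Invalid

To validate ordering:

1. Required order: CREATE → UPDATE → DELETE
2. Rule: the events must occur in the exact order CREATE, then UPDATE, then DELETE
3. Check actual order of events for order-service
4. Result: Invalid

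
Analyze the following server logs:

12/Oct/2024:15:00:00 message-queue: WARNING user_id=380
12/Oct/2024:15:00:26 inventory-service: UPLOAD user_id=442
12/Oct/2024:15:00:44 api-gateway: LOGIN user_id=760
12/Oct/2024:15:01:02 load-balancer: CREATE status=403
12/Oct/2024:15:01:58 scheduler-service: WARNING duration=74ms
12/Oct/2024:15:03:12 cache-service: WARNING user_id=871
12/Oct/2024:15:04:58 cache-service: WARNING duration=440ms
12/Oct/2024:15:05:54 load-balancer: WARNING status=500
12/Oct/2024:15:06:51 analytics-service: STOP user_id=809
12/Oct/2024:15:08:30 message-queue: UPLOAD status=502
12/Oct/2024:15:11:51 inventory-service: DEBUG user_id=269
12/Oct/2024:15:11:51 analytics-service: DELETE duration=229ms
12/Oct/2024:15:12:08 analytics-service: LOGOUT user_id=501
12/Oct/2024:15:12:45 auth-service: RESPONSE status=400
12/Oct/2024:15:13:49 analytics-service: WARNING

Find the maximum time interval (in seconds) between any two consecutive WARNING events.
475

To find the longest gap:

1. Extract all WARNING events in chronological order
2. Calculate time differences between consecutive events
3. Find the maximum difference
4. Longest gap: 475 seconds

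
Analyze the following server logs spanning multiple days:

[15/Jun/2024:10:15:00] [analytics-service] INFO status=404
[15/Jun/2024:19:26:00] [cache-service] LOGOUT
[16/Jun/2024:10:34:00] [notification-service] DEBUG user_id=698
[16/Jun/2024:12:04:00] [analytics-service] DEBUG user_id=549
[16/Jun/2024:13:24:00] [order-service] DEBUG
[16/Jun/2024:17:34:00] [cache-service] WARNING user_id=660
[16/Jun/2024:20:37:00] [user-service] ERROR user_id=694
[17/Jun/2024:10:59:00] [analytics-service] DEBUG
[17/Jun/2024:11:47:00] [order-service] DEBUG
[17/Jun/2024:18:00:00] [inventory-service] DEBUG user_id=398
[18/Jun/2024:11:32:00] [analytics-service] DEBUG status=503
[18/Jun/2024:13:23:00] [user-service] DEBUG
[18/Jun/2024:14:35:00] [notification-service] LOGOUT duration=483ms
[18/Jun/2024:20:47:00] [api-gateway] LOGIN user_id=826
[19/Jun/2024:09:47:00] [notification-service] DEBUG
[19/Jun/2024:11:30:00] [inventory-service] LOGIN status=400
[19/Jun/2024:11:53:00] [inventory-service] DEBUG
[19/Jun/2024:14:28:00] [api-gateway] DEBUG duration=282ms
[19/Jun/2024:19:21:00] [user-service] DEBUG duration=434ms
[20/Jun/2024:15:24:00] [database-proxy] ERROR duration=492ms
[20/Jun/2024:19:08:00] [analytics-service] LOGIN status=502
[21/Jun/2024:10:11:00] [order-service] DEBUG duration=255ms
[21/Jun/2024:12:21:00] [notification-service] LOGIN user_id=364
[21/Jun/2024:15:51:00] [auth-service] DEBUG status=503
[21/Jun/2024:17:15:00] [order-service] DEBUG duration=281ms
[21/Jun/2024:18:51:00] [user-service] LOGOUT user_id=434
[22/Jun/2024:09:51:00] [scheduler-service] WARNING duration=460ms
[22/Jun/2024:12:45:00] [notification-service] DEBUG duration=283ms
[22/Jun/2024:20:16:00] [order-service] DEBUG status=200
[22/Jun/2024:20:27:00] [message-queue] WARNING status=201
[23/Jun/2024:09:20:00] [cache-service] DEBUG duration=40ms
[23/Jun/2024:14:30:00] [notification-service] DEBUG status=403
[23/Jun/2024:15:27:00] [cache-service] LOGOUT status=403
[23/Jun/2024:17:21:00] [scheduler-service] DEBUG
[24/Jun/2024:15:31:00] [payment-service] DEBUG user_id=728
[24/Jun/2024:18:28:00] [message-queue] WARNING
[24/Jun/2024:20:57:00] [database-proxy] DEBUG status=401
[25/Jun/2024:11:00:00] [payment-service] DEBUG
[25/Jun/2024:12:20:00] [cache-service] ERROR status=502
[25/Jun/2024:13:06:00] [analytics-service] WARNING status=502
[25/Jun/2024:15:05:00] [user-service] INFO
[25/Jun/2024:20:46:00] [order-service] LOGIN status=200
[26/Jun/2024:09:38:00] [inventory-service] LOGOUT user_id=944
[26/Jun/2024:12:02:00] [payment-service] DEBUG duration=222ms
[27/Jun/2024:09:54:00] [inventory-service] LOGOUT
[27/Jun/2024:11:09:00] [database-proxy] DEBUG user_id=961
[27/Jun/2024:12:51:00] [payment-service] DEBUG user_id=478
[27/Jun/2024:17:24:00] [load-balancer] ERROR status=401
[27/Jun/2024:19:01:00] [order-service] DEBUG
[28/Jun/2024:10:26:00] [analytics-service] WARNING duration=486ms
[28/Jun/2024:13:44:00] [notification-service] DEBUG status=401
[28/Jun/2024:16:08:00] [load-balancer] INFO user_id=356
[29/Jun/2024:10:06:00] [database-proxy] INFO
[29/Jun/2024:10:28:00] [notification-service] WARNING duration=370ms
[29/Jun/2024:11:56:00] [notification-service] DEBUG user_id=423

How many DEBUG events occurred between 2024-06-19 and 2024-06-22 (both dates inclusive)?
9

To filter by date range:

1. Date range: 2024-06-19 through 2024-06-22, both dates inclusive
2. Filter for DEBUG events whose date falls in this range
3. Count matching events: 9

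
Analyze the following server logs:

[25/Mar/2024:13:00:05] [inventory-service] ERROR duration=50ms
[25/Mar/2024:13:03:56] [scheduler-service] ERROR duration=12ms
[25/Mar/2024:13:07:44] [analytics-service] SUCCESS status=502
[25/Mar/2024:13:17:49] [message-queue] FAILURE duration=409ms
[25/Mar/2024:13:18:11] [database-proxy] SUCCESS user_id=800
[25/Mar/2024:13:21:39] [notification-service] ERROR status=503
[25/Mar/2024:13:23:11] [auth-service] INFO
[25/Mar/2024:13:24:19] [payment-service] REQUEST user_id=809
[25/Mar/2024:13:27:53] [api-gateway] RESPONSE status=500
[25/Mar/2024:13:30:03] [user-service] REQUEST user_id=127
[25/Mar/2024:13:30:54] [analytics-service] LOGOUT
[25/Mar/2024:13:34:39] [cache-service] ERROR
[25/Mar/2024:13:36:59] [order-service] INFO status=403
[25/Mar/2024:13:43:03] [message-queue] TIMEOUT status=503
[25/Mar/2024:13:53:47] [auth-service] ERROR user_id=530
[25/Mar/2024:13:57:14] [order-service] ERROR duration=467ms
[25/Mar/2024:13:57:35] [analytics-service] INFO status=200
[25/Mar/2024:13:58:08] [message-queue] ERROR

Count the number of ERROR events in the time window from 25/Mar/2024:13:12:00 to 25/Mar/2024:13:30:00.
1

To count events in the time window:

1. Window boundaries: 25/Mar/2024:13:12:00 to 25/Mar/2024:13:30:00
2. Filter for ERROR events within this window
3. Count matching events: 1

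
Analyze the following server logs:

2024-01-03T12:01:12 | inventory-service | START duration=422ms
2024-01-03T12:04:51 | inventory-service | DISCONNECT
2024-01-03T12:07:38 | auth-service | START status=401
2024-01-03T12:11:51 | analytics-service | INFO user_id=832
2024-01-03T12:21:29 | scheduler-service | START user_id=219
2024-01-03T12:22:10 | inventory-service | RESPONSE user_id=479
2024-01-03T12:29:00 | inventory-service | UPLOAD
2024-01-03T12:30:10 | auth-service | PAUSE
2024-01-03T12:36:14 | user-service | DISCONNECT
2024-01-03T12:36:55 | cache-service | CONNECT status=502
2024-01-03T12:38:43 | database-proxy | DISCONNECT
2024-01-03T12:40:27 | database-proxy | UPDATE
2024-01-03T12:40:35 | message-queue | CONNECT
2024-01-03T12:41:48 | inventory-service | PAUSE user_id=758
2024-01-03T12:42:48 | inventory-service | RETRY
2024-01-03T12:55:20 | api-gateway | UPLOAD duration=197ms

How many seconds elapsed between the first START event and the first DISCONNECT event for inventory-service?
219

To find the time between events:

1. Locate the first START event for inventory-service: 2024-01-03T12:01:12
2. Locate the first DISCONNECT event for inventory-service: 2024-01-03T12:04:51
3. Calculate the difference: 2024-01-03T12:04:51 - 2024-01-03T12:01:12 = 219 seconds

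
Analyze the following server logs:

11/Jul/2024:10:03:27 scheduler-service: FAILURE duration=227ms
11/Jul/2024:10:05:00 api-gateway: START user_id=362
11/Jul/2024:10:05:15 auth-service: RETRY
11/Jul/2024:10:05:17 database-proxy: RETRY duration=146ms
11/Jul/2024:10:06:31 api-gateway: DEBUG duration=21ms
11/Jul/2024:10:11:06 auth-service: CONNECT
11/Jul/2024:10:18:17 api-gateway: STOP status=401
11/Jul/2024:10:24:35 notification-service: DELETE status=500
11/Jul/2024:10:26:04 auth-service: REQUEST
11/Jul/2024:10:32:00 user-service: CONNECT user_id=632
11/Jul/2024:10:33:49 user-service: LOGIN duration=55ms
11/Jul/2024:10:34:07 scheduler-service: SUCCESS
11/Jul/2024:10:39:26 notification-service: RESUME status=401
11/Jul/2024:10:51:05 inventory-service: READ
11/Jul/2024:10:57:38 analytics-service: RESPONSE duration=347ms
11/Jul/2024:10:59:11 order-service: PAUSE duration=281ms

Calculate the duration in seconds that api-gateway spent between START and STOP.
797

To calculate state duration:

1. Find START event for api-gateway: 11/Jul/2024:10:05:00
2. Find STOP event for api-gateway: 11/Jul/2024:10:18:17
3. Calculate duration: 11/Jul/2024:10:18:17 - 11/Jul/2024:10:05:00 = 797 seconds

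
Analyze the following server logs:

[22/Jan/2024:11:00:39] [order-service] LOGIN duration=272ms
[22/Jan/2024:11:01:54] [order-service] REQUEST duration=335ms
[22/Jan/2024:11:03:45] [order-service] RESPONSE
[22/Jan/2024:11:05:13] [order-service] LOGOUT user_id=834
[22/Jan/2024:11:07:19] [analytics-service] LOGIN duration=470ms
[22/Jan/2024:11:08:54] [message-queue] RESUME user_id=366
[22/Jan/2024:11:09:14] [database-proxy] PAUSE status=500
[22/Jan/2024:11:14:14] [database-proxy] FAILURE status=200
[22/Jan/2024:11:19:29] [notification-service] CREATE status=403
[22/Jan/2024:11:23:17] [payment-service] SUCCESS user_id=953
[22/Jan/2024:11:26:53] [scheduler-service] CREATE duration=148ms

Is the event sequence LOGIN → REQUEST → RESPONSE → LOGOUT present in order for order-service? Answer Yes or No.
Yes

To verify sequence order:

1. Find all events in sequence LOGIN → REQUEST → RESPONSE → LOGOUT for order-service
2. Extract their timestamps
3. Check if timestamps are in ascending order
4. Result: Yes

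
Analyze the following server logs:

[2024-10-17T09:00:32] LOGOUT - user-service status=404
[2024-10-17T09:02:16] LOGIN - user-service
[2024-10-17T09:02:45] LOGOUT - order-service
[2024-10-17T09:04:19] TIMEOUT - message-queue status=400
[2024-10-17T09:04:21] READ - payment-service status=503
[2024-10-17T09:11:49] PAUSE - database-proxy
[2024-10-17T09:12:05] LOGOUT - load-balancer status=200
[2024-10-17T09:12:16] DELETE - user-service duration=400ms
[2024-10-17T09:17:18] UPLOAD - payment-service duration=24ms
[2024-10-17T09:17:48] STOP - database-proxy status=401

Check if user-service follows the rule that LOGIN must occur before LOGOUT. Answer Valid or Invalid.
Invalid

To validate ordering:

1. Required order: LOGIN → LOGOUT
2. Rule: LOGIN must occur before LOGOUT
3. Check actual order of events for user-service
4. Result: Invalid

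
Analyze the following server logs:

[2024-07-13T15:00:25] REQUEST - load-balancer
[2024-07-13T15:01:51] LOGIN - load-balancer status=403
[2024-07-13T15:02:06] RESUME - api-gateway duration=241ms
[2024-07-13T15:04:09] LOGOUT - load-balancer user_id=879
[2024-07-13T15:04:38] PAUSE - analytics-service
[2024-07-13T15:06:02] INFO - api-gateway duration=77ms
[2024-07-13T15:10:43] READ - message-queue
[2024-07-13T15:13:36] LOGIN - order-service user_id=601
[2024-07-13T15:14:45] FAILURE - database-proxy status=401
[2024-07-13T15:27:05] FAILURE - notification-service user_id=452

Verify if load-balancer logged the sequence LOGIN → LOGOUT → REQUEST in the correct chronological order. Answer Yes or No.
No

To verify sequence order:

1. Find all events in sequence LOGIN → LOGOUT → REQUEST for load-balancer
2. Extract their timestamps
3. Check if timestamps are in ascending order
4. Result: No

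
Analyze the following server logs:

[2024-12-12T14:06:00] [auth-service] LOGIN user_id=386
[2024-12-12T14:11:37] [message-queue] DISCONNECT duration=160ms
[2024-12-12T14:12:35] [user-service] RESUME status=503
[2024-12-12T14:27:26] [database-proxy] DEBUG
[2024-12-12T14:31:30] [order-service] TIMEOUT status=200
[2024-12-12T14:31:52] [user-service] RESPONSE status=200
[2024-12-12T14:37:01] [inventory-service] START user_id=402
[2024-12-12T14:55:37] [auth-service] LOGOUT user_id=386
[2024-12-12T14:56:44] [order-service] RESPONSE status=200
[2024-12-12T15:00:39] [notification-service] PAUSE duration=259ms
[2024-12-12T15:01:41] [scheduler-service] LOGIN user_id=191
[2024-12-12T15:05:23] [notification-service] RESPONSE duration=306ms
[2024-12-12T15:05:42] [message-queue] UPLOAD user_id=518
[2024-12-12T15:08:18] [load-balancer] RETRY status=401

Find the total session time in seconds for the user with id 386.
2977

To calculate session duration:

1. Find LOGIN event for user_id=386: 2024-12-12T14:06:00
2. Find LOGOUT event for user_id=386: 2024-12-12T14:55:37
3. Session duration: 2024-12-12T14:55:37 - 2024-12-12T14:06:00 = 2977 seconds (49 minutes)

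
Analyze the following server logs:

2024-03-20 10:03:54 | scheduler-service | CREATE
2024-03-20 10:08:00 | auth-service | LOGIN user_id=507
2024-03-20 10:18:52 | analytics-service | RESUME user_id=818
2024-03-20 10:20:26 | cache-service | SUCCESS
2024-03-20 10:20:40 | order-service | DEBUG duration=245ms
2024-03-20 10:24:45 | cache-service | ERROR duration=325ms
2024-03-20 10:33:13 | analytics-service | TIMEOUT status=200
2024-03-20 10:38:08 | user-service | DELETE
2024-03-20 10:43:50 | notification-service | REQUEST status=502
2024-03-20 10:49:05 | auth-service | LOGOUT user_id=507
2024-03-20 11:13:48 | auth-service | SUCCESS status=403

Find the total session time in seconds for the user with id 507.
2465

To calculate session duration:

1. Find LOGIN event for user_id=507: 2024-03-20 10:08:00
2. Find LOGOUT event for user_id=507: 2024-03-20 10:49:05
3. Session duration: 2024-03-20 10:49:05 - 2024-03-20 10:08:00 = 2465 seconds (41 minutes)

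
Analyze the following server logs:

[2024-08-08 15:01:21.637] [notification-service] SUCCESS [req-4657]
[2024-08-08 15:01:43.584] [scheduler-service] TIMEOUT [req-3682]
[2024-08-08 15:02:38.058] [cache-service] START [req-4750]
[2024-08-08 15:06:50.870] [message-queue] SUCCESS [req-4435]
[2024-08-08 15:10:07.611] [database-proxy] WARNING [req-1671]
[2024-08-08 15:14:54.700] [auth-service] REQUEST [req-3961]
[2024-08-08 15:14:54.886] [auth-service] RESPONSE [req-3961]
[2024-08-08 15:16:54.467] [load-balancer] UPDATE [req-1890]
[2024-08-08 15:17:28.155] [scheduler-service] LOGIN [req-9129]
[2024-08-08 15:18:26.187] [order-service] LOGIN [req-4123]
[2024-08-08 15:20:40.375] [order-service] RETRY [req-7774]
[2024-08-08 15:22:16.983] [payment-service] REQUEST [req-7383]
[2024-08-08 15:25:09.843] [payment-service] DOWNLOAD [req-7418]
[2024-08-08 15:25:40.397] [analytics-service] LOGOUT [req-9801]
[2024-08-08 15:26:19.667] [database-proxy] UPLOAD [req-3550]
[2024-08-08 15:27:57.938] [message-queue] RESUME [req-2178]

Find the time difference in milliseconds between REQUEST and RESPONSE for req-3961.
186

To calculate latency:

1. Find REQUEST with id req-3961: 2024-08-08 15:14:54.700
2. Find RESPONSE with id req-3961: 2024-08-08 15:14:54.886
3. Latency: 2024-08-08 15:14:54.886 - 2024-08-08 15:14:54.700 = 186ms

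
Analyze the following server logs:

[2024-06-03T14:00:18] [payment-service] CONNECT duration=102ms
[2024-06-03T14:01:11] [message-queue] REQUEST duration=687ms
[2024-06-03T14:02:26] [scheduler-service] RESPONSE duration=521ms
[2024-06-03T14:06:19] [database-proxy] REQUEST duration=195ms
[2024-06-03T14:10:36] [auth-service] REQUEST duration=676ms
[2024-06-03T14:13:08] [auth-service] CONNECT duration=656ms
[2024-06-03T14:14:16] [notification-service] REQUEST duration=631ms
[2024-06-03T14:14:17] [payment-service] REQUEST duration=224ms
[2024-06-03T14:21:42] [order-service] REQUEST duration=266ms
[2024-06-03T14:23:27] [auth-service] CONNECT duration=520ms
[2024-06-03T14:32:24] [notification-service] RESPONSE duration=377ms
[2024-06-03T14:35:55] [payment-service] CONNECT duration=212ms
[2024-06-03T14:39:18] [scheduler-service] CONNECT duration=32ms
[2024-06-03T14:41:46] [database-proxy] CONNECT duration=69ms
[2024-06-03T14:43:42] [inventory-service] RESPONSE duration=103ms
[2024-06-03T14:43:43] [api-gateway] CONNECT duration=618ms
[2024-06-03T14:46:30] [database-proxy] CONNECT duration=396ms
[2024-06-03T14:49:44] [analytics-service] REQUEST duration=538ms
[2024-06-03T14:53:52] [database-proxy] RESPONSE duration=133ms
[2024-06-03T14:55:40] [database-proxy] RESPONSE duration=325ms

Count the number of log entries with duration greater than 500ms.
8

To count timeouts:

1. Threshold: 500ms
2. Extract duration from each log entry
3. Count entries where duration > 500
4. Timeout count: 8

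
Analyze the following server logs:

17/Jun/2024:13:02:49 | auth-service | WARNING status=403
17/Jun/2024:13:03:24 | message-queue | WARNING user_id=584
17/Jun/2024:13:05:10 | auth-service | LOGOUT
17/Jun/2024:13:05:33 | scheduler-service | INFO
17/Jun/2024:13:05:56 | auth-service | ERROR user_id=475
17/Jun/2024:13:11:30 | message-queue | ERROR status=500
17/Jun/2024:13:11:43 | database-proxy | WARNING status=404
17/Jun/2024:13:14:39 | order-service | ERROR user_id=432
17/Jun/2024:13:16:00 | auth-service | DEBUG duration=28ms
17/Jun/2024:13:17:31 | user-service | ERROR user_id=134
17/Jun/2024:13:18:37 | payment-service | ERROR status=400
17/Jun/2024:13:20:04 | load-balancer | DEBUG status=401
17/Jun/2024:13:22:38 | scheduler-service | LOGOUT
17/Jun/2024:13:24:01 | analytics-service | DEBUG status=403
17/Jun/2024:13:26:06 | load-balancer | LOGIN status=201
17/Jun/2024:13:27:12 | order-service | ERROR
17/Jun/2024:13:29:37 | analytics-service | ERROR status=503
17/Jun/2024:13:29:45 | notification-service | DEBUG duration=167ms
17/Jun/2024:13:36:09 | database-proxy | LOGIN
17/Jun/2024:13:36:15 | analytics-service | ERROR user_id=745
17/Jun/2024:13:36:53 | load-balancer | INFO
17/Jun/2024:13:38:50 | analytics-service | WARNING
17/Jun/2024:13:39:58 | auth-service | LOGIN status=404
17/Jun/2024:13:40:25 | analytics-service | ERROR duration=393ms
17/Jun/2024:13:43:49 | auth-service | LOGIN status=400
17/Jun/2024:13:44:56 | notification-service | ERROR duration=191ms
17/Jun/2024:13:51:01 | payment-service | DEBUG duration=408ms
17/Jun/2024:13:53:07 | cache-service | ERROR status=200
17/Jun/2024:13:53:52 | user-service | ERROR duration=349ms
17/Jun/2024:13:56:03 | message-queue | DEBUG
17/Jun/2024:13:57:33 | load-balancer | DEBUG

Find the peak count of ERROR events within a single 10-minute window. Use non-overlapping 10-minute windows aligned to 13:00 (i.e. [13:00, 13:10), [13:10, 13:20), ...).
4

To find the burst window:

1. Divide the log period into non-overlapping 10-minute windows starting at 13:00
2. Count ERROR events in each window
3. Find the window with maximum count
4. Maximum events in a window: 4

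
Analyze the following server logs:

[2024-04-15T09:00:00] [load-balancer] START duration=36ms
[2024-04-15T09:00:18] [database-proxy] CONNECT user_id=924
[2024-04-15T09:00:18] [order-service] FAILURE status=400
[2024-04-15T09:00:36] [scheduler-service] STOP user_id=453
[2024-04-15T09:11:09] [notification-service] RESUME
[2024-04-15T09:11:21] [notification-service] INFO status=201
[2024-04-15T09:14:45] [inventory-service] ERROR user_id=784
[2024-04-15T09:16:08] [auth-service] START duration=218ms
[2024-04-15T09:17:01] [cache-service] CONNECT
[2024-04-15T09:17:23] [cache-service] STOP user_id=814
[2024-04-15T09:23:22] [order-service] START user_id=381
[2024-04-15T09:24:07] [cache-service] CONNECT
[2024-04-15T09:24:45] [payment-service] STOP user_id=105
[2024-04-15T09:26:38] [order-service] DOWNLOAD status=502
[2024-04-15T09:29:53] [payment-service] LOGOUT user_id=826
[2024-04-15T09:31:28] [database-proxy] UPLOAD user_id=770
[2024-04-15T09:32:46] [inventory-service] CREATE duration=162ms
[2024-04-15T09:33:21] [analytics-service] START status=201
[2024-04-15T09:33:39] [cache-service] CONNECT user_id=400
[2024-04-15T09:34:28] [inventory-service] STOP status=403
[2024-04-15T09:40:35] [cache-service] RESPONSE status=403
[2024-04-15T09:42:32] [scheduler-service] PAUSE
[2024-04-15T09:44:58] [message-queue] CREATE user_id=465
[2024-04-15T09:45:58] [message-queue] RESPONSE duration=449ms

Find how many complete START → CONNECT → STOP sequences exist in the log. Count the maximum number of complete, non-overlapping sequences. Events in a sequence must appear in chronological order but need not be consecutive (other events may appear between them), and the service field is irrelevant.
4

To count sequences:

1. Look for pattern: START → CONNECT → STOP
2. Greedily scan the log in chronological order, matching each sequence element in turn (ignoring service)
3. Each time the full pattern completes, increment the count and restart matching from the next event
4. Complete non-overlapping sequences found: 4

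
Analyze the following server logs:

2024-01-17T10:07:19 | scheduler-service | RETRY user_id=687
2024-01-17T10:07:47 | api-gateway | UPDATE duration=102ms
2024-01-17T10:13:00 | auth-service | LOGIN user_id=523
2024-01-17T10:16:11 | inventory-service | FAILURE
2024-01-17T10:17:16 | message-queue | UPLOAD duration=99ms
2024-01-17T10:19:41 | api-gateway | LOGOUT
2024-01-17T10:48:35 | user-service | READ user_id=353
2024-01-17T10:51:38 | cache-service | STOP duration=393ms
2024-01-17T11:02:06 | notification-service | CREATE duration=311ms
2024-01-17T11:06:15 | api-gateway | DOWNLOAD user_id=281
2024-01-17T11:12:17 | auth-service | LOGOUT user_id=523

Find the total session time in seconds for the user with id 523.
3557

To calculate session duration:

1. Find LOGIN event for user_id=523: 2024-01-17T10:13:00
2. Find LOGOUT event for user_id=523: 2024-01-17T11:12:17
3. Session duration: 2024-01-17T11:12:17 - 2024-01-17T10:13:00 = 3557 seconds (59 minutes)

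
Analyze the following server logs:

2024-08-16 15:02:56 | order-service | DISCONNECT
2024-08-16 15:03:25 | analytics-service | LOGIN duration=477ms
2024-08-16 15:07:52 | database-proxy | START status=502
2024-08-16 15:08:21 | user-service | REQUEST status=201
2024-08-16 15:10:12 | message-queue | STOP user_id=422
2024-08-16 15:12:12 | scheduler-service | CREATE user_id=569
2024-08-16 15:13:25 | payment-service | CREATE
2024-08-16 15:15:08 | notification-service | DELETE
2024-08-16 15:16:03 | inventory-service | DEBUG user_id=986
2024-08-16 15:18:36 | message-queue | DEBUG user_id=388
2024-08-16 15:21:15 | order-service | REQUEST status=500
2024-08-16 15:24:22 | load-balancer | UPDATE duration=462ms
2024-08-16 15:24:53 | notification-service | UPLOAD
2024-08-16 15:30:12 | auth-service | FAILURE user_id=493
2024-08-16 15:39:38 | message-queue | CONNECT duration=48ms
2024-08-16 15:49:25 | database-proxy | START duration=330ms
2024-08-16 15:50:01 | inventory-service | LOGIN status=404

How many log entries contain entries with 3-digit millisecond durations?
3

To find matching entries:

1. Pattern to match: entries with 3-digit millisecond durations
2. Scan each log entry for the pattern
3. Count matches: 3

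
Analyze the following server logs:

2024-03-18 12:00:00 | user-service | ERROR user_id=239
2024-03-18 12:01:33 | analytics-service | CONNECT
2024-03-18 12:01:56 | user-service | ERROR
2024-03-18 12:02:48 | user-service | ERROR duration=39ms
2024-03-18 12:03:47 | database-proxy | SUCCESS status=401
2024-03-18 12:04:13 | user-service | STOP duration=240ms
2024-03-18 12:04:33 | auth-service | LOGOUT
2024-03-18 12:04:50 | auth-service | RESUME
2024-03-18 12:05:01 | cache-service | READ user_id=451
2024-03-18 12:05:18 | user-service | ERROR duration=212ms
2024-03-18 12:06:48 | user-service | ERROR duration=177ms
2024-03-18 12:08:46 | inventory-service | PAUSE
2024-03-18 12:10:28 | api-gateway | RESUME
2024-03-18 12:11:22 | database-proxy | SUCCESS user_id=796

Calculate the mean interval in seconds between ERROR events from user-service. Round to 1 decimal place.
102.0

To calculate average interval:

1. Find all ERROR events for user-service in order
2. Calculate time gaps between consecutive events
3. Compute mean of gaps: 408 / 4 = 102.0 seconds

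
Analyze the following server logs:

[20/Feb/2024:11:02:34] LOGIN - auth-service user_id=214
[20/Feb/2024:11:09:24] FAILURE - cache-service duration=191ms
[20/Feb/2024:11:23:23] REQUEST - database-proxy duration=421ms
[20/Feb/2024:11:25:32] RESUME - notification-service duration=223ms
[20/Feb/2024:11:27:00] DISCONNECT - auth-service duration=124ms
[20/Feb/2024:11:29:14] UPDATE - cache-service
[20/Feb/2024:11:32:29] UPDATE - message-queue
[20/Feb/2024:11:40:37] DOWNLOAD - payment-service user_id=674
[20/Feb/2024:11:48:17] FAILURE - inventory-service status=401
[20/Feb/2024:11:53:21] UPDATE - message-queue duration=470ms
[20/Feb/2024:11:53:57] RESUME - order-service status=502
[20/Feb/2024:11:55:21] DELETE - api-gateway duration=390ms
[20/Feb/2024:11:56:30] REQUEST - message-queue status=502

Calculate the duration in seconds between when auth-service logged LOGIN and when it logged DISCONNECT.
1466

To find the time between events:

1. Locate the first LOGIN event for auth-service: 20/Feb/2024:11:02:34
2. Locate the first DISCONNECT event for auth-service: 20/Feb/2024:11:27:00
3. Calculate the difference: 20/Feb/2024:11:27:00 - 20/Feb/2024:11:02:34 = 1466 seconds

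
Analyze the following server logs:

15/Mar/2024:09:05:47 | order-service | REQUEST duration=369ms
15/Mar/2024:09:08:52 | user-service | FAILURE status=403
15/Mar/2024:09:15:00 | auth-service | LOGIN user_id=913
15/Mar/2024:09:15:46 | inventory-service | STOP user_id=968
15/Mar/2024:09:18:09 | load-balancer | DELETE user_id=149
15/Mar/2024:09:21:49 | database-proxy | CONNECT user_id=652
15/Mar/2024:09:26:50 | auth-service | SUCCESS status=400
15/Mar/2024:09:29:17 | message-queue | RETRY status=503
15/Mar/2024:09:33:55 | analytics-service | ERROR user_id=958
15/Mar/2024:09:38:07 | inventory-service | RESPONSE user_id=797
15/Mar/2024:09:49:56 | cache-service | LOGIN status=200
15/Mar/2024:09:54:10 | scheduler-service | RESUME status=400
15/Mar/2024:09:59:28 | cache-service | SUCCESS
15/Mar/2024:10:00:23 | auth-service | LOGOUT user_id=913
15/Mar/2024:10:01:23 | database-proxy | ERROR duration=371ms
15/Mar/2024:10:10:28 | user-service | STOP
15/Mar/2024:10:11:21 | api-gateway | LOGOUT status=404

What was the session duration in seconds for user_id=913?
2723

To calculate session duration:

1. Find LOGIN event for user_id=913: 15/Mar/2024:09:15:00
2. Find LOGOUT event for user_id=913: 15/Mar/2024:10:00:23
3. Session duration: 15/Mar/2024:10:00:23 - 15/Mar/2024:09:15:00 = 2723 seconds (45 minutes)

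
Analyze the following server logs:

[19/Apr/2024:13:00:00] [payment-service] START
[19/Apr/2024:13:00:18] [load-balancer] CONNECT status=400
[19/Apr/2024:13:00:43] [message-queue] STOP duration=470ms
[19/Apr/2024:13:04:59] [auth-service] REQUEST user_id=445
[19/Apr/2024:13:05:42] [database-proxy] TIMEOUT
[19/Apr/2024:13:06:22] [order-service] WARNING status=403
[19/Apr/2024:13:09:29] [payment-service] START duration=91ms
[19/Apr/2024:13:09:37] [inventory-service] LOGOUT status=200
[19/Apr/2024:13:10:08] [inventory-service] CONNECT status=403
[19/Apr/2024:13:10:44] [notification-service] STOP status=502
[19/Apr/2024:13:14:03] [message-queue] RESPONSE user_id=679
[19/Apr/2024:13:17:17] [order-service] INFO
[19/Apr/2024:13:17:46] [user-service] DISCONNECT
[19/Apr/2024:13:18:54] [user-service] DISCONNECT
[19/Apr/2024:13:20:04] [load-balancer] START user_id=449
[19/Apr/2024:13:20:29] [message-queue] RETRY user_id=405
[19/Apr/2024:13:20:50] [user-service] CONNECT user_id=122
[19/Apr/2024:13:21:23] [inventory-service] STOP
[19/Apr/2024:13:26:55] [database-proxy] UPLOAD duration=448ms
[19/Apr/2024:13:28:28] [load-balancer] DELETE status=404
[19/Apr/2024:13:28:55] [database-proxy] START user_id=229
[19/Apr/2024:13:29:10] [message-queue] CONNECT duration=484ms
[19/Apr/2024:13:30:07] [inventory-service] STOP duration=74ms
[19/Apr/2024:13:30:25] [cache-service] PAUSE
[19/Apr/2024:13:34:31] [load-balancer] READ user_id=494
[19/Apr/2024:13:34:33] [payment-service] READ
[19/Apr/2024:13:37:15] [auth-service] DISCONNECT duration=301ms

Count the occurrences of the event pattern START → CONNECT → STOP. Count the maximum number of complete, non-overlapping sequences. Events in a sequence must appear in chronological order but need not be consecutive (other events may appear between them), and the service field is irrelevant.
4

To count sequences:

1. Look for pattern: START → CONNECT → STOP
2. Greedily scan the log in chronological order, matching each sequence element in turn (ignoring service)
3. Each time the full pattern completes, increment the count and restart matching from the next event
4. Complete non-overlapping sequences found: 4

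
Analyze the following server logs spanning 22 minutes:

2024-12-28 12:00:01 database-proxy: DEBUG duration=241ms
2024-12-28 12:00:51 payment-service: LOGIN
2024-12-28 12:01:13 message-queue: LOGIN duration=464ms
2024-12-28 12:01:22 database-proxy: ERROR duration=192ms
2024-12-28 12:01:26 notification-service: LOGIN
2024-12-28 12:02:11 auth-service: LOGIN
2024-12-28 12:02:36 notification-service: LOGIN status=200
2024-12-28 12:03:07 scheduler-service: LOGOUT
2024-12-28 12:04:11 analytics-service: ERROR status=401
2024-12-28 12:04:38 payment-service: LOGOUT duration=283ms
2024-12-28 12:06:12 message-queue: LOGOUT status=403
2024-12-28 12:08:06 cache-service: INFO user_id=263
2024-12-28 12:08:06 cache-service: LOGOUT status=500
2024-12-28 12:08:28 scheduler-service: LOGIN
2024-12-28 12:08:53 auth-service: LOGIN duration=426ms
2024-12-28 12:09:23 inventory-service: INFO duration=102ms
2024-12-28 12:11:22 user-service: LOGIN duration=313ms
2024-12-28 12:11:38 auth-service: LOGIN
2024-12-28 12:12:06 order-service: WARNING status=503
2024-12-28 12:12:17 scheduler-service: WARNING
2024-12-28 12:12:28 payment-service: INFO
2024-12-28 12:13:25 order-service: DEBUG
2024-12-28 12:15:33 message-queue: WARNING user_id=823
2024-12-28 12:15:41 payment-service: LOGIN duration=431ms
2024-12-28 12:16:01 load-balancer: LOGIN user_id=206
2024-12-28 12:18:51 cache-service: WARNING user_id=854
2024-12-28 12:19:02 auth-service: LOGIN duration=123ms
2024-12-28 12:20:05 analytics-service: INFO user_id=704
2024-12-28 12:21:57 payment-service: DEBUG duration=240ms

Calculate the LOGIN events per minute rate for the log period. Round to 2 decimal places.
0.55

To calculate the rate:

1. Count total LOGIN events: 12
2. Total time period: 22 minutes
3. Rate = 12 / 22 = 0.55 events per minute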